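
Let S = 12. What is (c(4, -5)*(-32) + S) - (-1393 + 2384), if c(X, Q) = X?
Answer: -1107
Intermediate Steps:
(c(4, -5)*(-32) + S) - (-1393 + 2384) = (4*(-32) + 12) - (-1393 + 2384) = (-128 + 12) - 1*991 = -116 - 991 = -1107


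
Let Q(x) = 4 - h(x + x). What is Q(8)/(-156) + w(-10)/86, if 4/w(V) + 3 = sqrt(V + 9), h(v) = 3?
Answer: -683/33540 - I/215 ≈ -0.020364 - 0.0046512*I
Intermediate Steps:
Q(x) = 1 (Q(x) = 4 - 1*3 = 4 - 3 = 1)
w(V) = 4/(-3 + sqrt(9 + V)) (w(V) = 4/(-3 + sqrt(V + 9)) = 4/(-3 + sqrt(9 + V)))
Q(8)/(-156) + w(-10)/86 = 1/(-156) + (4/(-3 + sqrt(9 - 10)))/86 = 1*(-1/156) + (4/(-3 + sqrt(-1)))*(1/86) = -1/156 + (4/(-3 + I))*(1/86) = -1/156 + (4*((-3 - I)/10))*(1/86) = -1/156 + (2*(-3 - I)/5)*(1/86) = -1/156 + (-3 - I)/215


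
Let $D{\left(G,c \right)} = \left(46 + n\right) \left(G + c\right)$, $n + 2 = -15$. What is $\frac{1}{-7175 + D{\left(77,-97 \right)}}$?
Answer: $- \frac{1}{7755} \approx -0.00012895$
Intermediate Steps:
$n = -17$ ($n = -2 - 15 = -17$)
$D{\left(G,c \right)} = 29 G + 29 c$ ($D{\left(G,c \right)} = \left(46 - 17\right) \left(G + c\right) = 29 \left(G + c\right) = 29 G + 29 c$)
$\frac{1}{-7175 + D{\left(77,-97 \right)}} = \frac{1}{-7175 + \left(29 \cdot 77 + 29 \left(-97\right)\right)} = \frac{1}{-7175 + \left(2233 - 2813\right)} = \frac{1}{-7175 - 580} = \frac{1}{-7755} = - \frac{1}{7755}$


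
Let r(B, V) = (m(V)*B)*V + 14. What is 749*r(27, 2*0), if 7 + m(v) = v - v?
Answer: 10486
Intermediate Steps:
m(v) = -7 (m(v) = -7 + (v - v) = -7 + 0 = -7)
r(B, V) = 14 - 7*B*V (r(B, V) = (-7*B)*V + 14 = -7*B*V + 14 = 14 - 7*B*V)
749*r(27, 2*0) = 749*(14 - 7*27*2*0) = 749*(14 - 7*27*0) = 749*(14 + 0) = 749*14 = 10486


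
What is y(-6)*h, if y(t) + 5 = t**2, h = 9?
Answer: 279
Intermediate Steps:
y(t) = -5 + t**2
y(-6)*h = (-5 + (-6)**2)*9 = (-5 + 36)*9 = 31*9 = 279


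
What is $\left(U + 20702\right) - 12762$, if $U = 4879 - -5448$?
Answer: $18267$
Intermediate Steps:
$U = 10327$ ($U = 4879 + 5448 = 10327$)
$\left(U + 20702\right) - 12762 = \left(10327 + 20702\right) - 12762 = 31029 - 12762 = 18267$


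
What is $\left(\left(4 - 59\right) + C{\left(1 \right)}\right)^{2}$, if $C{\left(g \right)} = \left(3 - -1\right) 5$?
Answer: $1225$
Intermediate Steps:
$C{\left(g \right)} = 20$ ($C{\left(g \right)} = \left(3 + 1\right) 5 = 4 \cdot 5 = 20$)
$\left(\left(4 - 59\right) + C{\left(1 \right)}\right)^{2} = \left(\left(4 - 59\right) + 20\right)^{2} = \left(-55 + 20\right)^{2} = \left(-35\right)^{2} = 1225$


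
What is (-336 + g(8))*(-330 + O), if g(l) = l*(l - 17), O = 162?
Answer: 68544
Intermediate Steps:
g(l) = l*(-17 + l)
(-336 + g(8))*(-330 + O) = (-336 + 8*(-17 + 8))*(-330 + 162) = (-336 + 8*(-9))*(-168) = (-336 - 72)*(-168) = -408*(-168) = 68544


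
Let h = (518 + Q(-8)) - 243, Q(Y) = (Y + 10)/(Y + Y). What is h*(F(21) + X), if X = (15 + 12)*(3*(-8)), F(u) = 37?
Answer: -1343589/8 ≈ -1.6795e+5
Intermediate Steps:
Q(Y) = (10 + Y)/(2*Y) (Q(Y) = (10 + Y)/((2*Y)) = (10 + Y)*(1/(2*Y)) = (10 + Y)/(2*Y))
h = 2199/8 (h = (518 + (1/2)*(10 - 8)/(-8)) - 243 = (518 + (1/2)*(-1/8)*2) - 243 = (518 - 1/8) - 243 = 4143/8 - 243 = 2199/8 ≈ 274.88)
X = -648 (X = 27*(-24) = -648)
h*(F(21) + X) = 2199*(37 - 648)/8 = (2199/8)*(-611) = -1343589/8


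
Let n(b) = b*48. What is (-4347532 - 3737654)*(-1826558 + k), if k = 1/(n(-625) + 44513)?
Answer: 214328871749048058/14513 ≈ 1.4768e+13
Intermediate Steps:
n(b) = 48*b
k = 1/14513 (k = 1/(48*(-625) + 44513) = 1/(-30000 + 44513) = 1/14513 ≈ 6.8904e-5)
(-4347532 - 3737654)*(-1826558 + k) = (-4347532 - 3737654)*(-1826558 + 1/14513) = -8085186*(-26508836253/14513) = 214328871749048058/14513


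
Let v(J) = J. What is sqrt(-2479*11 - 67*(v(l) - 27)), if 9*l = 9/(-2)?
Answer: I*sqrt(101706)/2 ≈ 159.46*I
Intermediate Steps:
l = -1/2 (l = (9/(-2))/9 = (9*(-1/2))/9 = (1/9)*(-9/2) = -1/2 ≈ -0.50000)
sqrt(-2479*11 - 67*(v(l) - 27)) = sqrt(-2479*11 - 67*(-1/2 - 27)) = sqrt(-27269 - 67*(-55/2)) = sqrt(-27269 + 3685/2) = sqrt(-50853/2) = I*sqrt(101706)/2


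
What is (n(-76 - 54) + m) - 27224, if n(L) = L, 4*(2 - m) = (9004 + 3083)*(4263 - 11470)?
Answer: 87001601/4 ≈ 2.1750e+7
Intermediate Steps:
m = 87111017/4 (m = 2 - (9004 + 3083)*(4263 - 11470)/4 = 2 - 12087*(-7207)/4 = 2 - 1/4*(-87111009) = 2 + 87111009/4 = 87111017/4 ≈ 2.1778e+7)
(n(-76 - 54) + m) - 27224 = ((-76 - 54) + 87111017/4) - 27224 = (-130 + 87111017/4) - 27224 = 87110497/4 - 27224 = 87001601/4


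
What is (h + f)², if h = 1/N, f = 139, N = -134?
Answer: 346890625/17956 ≈ 19319.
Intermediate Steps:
h = -1/134 (h = 1/(-134) = -1/134 ≈ -0.0074627)
(h + f)² = (-1/134 + 139)² = (18625/134)² = 346890625/17956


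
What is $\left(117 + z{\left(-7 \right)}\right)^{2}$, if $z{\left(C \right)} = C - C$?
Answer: $13689$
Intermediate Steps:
$z{\left(C \right)} = 0$
$\left(117 + z{\left(-7 \right)}\right)^{2} = \left(117 + 0\right)^{2} = 117^{2} = 13689$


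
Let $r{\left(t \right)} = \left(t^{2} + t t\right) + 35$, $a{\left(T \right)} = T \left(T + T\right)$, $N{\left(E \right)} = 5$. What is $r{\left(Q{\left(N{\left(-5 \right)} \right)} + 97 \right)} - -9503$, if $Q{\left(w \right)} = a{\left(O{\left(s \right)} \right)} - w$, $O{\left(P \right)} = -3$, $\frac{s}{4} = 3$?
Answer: $33738$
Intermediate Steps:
$s = 12$ ($s = 4 \cdot 3 = 12$)
$a{\left(T \right)} = 2 T^{2}$ ($a{\left(T \right)} = T 2 T = 2 T^{2}$)
$Q{\left(w \right)} = 18 - w$ ($Q{\left(w \right)} = 2 \left(-3\right)^{2} - w = 2 \cdot 9 - w = 18 - w$)
$r{\left(t \right)} = 35 + 2 t^{2}$ ($r{\left(t \right)} = \left(t^{2} + t^{2}\right) + 35 = 2 t^{2} + 35 = 35 + 2 t^{2}$)
$r{\left(Q{\left(N{\left(-5 \right)} \right)} + 97 \right)} - -9503 = \left(35 + 2 \left(\left(18 - 5\right) + 97\right)^{2}\right) - -9503 = \left(35 + 2 \left(\left(18 - 5\right) + 97\right)^{2}\right) + 9503 = \left(35 + 2 \left(13 + 97\right)^{2}\right) + 9503 = \left(35 + 2 \cdot 110^{2}\right) + 9503 = \left(35 + 2 \cdot 12100\right) + 9503 = \left(35 + 24200\right) + 9503 = 24235 + 9503 = 33738$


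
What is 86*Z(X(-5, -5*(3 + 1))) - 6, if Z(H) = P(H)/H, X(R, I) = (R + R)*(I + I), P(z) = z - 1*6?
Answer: 7871/100 ≈ 78.710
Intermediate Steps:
P(z) = -6 + z (P(z) = z - 6 = -6 + z)
X(R, I) = 4*I*R (X(R, I) = (2*R)*(2*I) = 4*I*R)
Z(H) = (-6 + H)/H
86*Z(X(-5, -5*(3 + 1))) - 6 = 86*((-6 + 4*(-5*(3 + 1))*(-5))/((4*(-5*(3 + 1))*(-5)))) - 6 = 86*((-6 + 4*(-5*4)*(-5))/((4*(-5*4)*(-5)))) - 6 = 86*((-6 + 4*(-20)*(-5))/((4*(-20)*(-5)))) - 6 = 86*((-6 + 400)/400) - 6 = 86*((1/400)*394) - 6 = 86*(197/200) - 6 = 8471/100 - 6 = 7871/100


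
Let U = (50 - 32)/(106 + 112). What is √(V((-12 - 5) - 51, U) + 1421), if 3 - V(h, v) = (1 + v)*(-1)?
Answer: √16931406/109 ≈ 37.750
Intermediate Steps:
U = 9/109 (U = 18/218 = 18*(1/218) = 9/109 ≈ 0.082569)
V(h, v) = 4 + v (V(h, v) = 3 - (1 + v)*(-1) = 3 - (-1 - v) = 3 + (1 + v) = 4 + v)
√(V((-12 - 5) - 51, U) + 1421) = √((4 + 9/109) + 1421) = √(445/109 + 1421) = √(155334/109) = √16931406/109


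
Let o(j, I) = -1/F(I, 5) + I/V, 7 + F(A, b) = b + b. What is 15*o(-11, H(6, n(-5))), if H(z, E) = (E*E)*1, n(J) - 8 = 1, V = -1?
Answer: -1220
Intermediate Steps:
n(J) = 9 (n(J) = 8 + 1 = 9)
H(z, E) = E² (H(z, E) = E²*1 = E²)
F(A, b) = -7 + 2*b (F(A, b) = -7 + (b + b) = -7 + 2*b)
o(j, I) = -⅓ - I (o(j, I) = -1/(-7 + 2*5) + I/(-1) = -1/(-7 + 10) + I*(-1) = -1/3 - I = -1*⅓ - I = -⅓ - I)
15*o(-11, H(6, n(-5))) = 15*(-⅓ - 1*9²) = 15*(-⅓ - 1*81) = 15*(-⅓ - 81) = 15*(-244/3) = -1220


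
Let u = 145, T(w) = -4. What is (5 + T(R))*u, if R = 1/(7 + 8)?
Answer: 145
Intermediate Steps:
R = 1/15 ≈ 0.066667
(5 + T(R))*u = (5 - 4)*145 = 1*145 = 145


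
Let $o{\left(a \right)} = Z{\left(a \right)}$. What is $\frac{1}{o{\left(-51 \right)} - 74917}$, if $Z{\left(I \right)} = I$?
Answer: $- \frac{1}{74968} \approx -1.3339 \cdot 10^{-5}$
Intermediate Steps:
$o{\left(a \right)} = a$
$\frac{1}{o{\left(-51 \right)} - 74917} = \frac{1}{-51 - 74917} = \frac{1}{-74968} = - \frac{1}{74968}$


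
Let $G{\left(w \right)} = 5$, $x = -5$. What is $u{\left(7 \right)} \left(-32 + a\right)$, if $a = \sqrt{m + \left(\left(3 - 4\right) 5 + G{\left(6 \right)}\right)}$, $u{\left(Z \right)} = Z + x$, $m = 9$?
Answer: $-58$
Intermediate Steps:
$u{\left(Z \right)} = -5 + Z$ ($u{\left(Z \right)} = Z - 5 = -5 + Z$)
$a = 3$ ($a = \sqrt{9 + \left(\left(3 - 4\right) 5 + 5\right)} = \sqrt{9 + \left(\left(-1\right) 5 + 5\right)} = \sqrt{9 + \left(-5 + 5\right)} = \sqrt{9 + 0} = \sqrt{9} = 3$)
$u{\left(7 \right)} \left(-32 + a\right) = \left(-5 + 7\right) \left(-32 + 3\right) = 2 \left(-29\right) = -58$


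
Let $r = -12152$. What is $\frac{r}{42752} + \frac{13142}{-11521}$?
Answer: $- \frac{87731247}{61568224} \approx -1.4249$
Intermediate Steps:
$\frac{r}{42752} + \frac{13142}{-11521} = - \frac{12152}{42752} + \frac{13142}{-11521} = \left(-12152\right) \frac{1}{42752} + 13142 \left(- \frac{1}{11521}\right) = - \frac{1519}{5344} - \frac{13142}{11521} = - \frac{87731247}{61568224}$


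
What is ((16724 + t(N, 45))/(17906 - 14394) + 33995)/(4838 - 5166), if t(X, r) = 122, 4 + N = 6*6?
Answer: -59703643/575968 ≈ -103.66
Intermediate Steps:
N = 32 (N = -4 + 6*6 = -4 + 36 = 32)
((16724 + t(N, 45))/(17906 - 14394) + 33995)/(4838 - 5166) = ((16724 + 122)/(17906 - 14394) + 33995)/(4838 - 5166) = (16846/3512 + 33995)/(-328) = (16846*(1/3512) + 33995)*(-1/328) = (8423/1756 + 33995)*(-1/328) = (59703643/1756)*(-1/328) = -59703643/575968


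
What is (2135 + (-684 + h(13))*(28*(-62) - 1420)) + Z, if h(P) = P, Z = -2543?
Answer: 2117268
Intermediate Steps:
(2135 + (-684 + h(13))*(28*(-62) - 1420)) + Z = (2135 + (-684 + 13)*(28*(-62) - 1420)) - 2543 = (2135 - 671*(-1736 - 1420)) - 2543 = (2135 - 671*(-3156)) - 2543 = (2135 + 2117676) - 2543 = 2119811 - 2543 = 2117268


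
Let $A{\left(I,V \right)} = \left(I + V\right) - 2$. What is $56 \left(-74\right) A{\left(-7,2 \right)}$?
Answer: $29008$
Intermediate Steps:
$A{\left(I,V \right)} = -2 + I + V$
$56 \left(-74\right) A{\left(-7,2 \right)} = 56 \left(-74\right) \left(-2 - 7 + 2\right) = \left(-4144\right) \left(-7\right) = 29008$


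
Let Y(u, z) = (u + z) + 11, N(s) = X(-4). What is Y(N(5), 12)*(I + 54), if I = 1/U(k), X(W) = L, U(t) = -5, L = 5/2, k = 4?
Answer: 13719/10 ≈ 1371.9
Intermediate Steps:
L = 5/2 (L = 5*(½) = 5/2 ≈ 2.5000)
X(W) = 5/2
N(s) = 5/2
I = -⅕ (I = 1/(-5) = -⅕ ≈ -0.20000)
Y(u, z) = 11 + u + z
Y(N(5), 12)*(I + 54) = (11 + 5/2 + 12)*(-⅕ + 54) = (51/2)*(269/5) = 13719/10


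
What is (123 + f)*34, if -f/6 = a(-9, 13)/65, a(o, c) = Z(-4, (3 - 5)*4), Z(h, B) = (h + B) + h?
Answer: 275094/65 ≈ 4232.2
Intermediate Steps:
Z(h, B) = B + 2*h (Z(h, B) = (B + h) + h = B + 2*h)
a(o, c) = -16 (a(o, c) = (3 - 5)*4 + 2*(-4) = -2*4 - 8 = -8 - 8 = -16)
f = 96/65 (f = -(-96)/65 = -6*(-16/65) = 96/65 ≈ 1.4769)
(123 + f)*34 = (123 + 96/65)*34 = (8091/65)*34 = 275094/65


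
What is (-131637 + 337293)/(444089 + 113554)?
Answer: 68552/185881 ≈ 0.36879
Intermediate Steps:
(-131637 + 337293)/(444089 + 113554) = 205656/557643 = 205656*(1/557643) = 68552/185881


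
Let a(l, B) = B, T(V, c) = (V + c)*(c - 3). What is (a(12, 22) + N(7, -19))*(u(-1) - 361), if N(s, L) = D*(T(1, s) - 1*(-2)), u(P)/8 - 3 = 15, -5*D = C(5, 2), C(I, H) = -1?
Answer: -31248/5 ≈ -6249.6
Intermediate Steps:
T(V, c) = (-3 + c)*(V + c) (T(V, c) = (V + c)*(-3 + c) = (-3 + c)*(V + c))
D = 1/5 (D = -1/5*(-1) = 1/5 ≈ 0.20000)
u(P) = 144 (u(P) = 24 + 8*15 = 24 + 120 = 144)
N(s, L) = -1/5 - 2*s/5 + s**2/5 (N(s, L) = ((s**2 - 3*1 - 3*s + 1*s) - 1*(-2))/5 = ((s**2 - 3 - 3*s + s) + 2)/5 = ((-3 + s**2 - 2*s) + 2)/5 = (-1 + s**2 - 2*s)/5 = -1/5 - 2*s/5 + s**2/5)
(a(12, 22) + N(7, -19))*(u(-1) - 361) = (22 + (-1/5 - 2/5*7 + (1/5)*7**2))*(144 - 361) = (22 + (-1/5 - 14/5 + (1/5)*49))*(-217) = (22 + (-1/5 - 14/5 + 49/5))*(-217) = (22 + 34/5)*(-217) = (144/5)*(-217) = -31248/5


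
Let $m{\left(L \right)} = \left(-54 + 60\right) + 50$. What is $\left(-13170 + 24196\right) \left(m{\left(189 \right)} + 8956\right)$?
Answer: $99366312$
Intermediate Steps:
$m{\left(L \right)} = 56$ ($m{\left(L \right)} = 6 + 50 = 56$)
$\left(-13170 + 24196\right) \left(m{\left(189 \right)} + 8956\right) = \left(-13170 + 24196\right) \left(56 + 8956\right) = 11026 \cdot 9012 = 99366312$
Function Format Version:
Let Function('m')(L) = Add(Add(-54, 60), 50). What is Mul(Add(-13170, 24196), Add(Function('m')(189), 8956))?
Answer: 99366312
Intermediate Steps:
Function('m')(L) = 56 (Function('m')(L) = Add(6, 50) = 56)
Mul(Add(-13170, 24196), Add(Function('m')(189), 8956)) = Mul(Add(-13170, 24196), Add(56, 8956)) = Mul(11026, 9012) = 99366312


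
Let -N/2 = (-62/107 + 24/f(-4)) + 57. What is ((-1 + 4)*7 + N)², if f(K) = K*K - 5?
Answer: 12821712289/1385329 ≈ 9255.4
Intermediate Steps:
f(K) = -5 + K² (f(K) = K² - 5 = -5 + K²)
N = -137950/1177 (N = -2*((-62/107 + 24/(-5 + (-4)²)) + 57) = -2*((-62*1/107 + 24/(-5 + 16)) + 57) = -2*((-62/107 + 24/11) + 57) = -2*(1886/1177 + 57) = -2*68975/1177 = -137950/1177 ≈ -117.20)
((-1 + 4)*7 + N)² = ((-1 + 4)*7 - 137950/1177)² = (3*7 - 137950/1177)² = (21 - 137950/1177)² = (-113233/1177)² = 12821712289/1385329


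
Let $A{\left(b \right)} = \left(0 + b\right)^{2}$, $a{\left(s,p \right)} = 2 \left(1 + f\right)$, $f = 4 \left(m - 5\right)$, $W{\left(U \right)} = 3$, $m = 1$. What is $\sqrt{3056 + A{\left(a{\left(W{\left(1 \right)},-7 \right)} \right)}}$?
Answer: $2 \sqrt{989} \approx 62.897$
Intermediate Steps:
$f = -16$ ($f = 4 \left(1 - 5\right) = 4 \left(-4\right) = -16$)
$a{\left(s,p \right)} = -30$ ($a{\left(s,p \right)} = 2 \left(1 - 16\right) = 2 \left(-15\right) = -30$)
$A{\left(b \right)} = b^{2}$
$\sqrt{3056 + A{\left(a{\left(W{\left(1 \right)},-7 \right)} \right)}} = \sqrt{3056 + \left(-30\right)^{2}} = \sqrt{3056 + 900} = \sqrt{3956} = 2 \sqrt{989}$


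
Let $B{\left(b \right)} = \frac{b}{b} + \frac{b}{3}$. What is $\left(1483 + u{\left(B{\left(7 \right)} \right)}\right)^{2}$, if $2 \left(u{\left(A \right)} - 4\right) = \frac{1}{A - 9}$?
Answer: $\frac{2555808025}{1156} \approx 2.2109 \cdot 10^{6}$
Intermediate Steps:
$B{\left(b \right)} = 1 + \frac{b}{3}$ ($B{\left(b \right)} = 1 + b \frac{1}{3} = 1 + \frac{b}{3}$)
$u{\left(A \right)} = 4 + \frac{1}{2 \left(-9 + A\right)}$ ($u{\left(A \right)} = 4 + \frac{1}{2 \left(A - 9\right)} = 4 + \frac{1}{2 \left(-9 + A\right)}$)
$\left(1483 + u{\left(B{\left(7 \right)} \right)}\right)^{2} = \left(1483 + \frac{-71 + 8 \left(1 + \frac{1}{3} \cdot 7\right)}{2 \left(-9 + \left(1 + \frac{1}{3} \cdot 7\right)\right)}\right)^{2} = \left(1483 + \frac{-71 + 8 \left(1 + \frac{7}{3}\right)}{2 \left(-9 + \left(1 + \frac{7}{3}\right)\right)}\right)^{2} = \left(1483 + \frac{-71 + 8 \cdot \frac{10}{3}}{2 \left(-9 + \frac{10}{3}\right)}\right)^{2} = \left(1483 + \frac{-71 + \frac{80}{3}}{2 \left(- \frac{17}{3}\right)}\right)^{2} = \left(1483 + \frac{1}{2} \left(- \frac{3}{17}\right) \left(- \frac{133}{3}\right)\right)^{2} = \left(1483 + \frac{133}{34}\right)^{2} = \left(\frac{50555}{34}\right)^{2} = \frac{2555808025}{1156}$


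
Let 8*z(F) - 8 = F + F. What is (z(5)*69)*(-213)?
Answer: -132273/4 ≈ -33068.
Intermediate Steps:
z(F) = 1 + F/4 (z(F) = 1 + (F + F)/8 = 1 + (2*F)/8 = 1 + F/4)
(z(5)*69)*(-213) = ((1 + (¼)*5)*69)*(-213) = ((1 + 5/4)*69)*(-213) = ((9/4)*69)*(-213) = (621/4)*(-213) = -132273/4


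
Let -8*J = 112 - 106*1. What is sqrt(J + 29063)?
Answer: sqrt(116249)/2 ≈ 170.48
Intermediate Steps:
J = -3/4 (J = -(112 - 106*1)/8 = -(112 - 106)/8 = -1/8*6 = -3/4 ≈ -0.75000)
sqrt(J + 29063) = sqrt(-3/4 + 29063) = sqrt(116249/4) = sqrt(116249)/2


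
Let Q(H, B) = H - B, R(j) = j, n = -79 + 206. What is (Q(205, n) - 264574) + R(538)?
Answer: -263958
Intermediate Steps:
n = 127
(Q(205, n) - 264574) + R(538) = ((205 - 1*127) - 264574) + 538 = ((205 - 127) - 264574) + 538 = (78 - 264574) + 538 = -264496 + 538 = -263958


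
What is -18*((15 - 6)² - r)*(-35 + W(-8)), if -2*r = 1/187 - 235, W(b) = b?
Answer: -5282550/187 ≈ -28249.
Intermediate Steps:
r = 21972/187 (r = -(1/187 - 235)/2 = -½*(-43944/187) = 21972/187 ≈ 117.50)
-18*((15 - 6)² - r)*(-35 + W(-8)) = -18*((15 - 6)² - 1*21972/187)*(-35 - 8) = -18*(9² - 21972/187)*(-43) = -18*(81 - 21972/187)*(-43) = -(-122850)*(-43)/187 = -18*293475/187 = -5282550/187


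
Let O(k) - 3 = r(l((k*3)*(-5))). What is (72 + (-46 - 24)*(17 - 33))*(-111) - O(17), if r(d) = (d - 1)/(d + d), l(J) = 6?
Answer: -1587785/12 ≈ -1.3232e+5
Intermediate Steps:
r(d) = (-1 + d)/(2*d) (r(d) = (-1 + d)/((2*d)) = (-1 + d)*(1/(2*d)) = (-1 + d)/(2*d))
O(k) = 41/12 (O(k) = 3 + (½)*(-1 + 6)/6 = 3 + (½)*(⅙)*5 = 3 + 5/12 = 41/12)
(72 + (-46 - 24)*(17 - 33))*(-111) - O(17) = (72 + (-46 - 24)*(17 - 33))*(-111) - 1*41/12 = (72 - 70*(-16))*(-111) - 41/12 = (72 + 1120)*(-111) - 41/12 = 1192*(-111) - 41/12 = -132312 - 41/12 = -1587785/12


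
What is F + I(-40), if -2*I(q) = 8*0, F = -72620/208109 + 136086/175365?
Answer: 5195238358/12165011595 ≈ 0.42706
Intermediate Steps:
F = 5195238358/12165011595 (F = -72620*1/208109 + 136086*(1/175365) = -72620/208109 + 45362/58455 = 5195238358/12165011595 ≈ 0.42706)
I(q) = 0 (I(q) = -4*0 = -1/2*0 = 0)
F + I(-40) = 5195238358/12165011595 + 0 = 5195238358/12165011595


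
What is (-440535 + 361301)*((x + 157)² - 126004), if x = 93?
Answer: 5031675936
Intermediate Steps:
(-440535 + 361301)*((x + 157)² - 126004) = (-440535 + 361301)*((93 + 157)² - 126004) = -79234*(250² - 126004) = -79234*(62500 - 126004) = -79234*(-63504) = 5031675936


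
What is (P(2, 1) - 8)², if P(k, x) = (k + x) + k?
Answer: 9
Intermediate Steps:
P(k, x) = x + 2*k
(P(2, 1) - 8)² = ((1 + 2*2) - 8)² = ((1 + 4) - 8)² = (5 - 8)² = (-3)² = 9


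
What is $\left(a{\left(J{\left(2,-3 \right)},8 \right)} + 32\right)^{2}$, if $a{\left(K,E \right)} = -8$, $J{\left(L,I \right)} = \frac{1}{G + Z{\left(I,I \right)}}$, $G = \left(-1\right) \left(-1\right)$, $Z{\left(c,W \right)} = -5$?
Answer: $576$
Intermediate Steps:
$G = 1$
$J{\left(L,I \right)} = - \frac{1}{4}$ ($J{\left(L,I \right)} = \frac{1}{1 - 5} = \frac{1}{-4} = - \frac{1}{4}$)
$\left(a{\left(J{\left(2,-3 \right)},8 \right)} + 32\right)^{2} = \left(-8 + 32\right)^{2} = 24^{2} = 576$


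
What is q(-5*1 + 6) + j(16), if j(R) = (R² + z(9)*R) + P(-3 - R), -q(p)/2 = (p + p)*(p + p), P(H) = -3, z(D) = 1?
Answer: 261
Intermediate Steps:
q(p) = -8*p² (q(p) = -2*(p + p)*(p + p) = -2*2*p*2*p = -8*p²)
j(R) = -3 + R + R² (j(R) = (R² + 1*R) - 3 = (R² + R) - 3 = (R + R²) - 3 = -3 + R + R²)
q(-5*1 + 6) + j(16) = -8*(-5*1 + 6)² + (-3 + 16 + 16²) = -8*(-5 + 6)² + (-3 + 16 + 256) = -8*1² + 269 = -8*1 + 269 = -8 + 269 = 261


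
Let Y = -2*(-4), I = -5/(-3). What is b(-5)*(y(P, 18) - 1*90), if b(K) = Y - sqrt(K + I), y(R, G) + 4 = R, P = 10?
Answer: -672 + 28*I*sqrt(30) ≈ -672.0 + 153.36*I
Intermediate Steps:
I = 5/3 (I = -5*(-1/3) = 5/3 ≈ 1.6667)
y(R, G) = -4 + R
Y = 8
b(K) = 8 - sqrt(5/3 + K) (b(K) = 8 - sqrt(K + 5/3) = 8 - sqrt(5/3 + K))
b(-5)*(y(P, 18) - 1*90) = (8 - sqrt(15 + 9*(-5))/3)*((-4 + 10) - 1*90) = (8 - sqrt(15 - 45)/3)*(6 - 90) = (8 - I*sqrt(30)/3)*(-84) = -672 + 28*I*sqrt(30)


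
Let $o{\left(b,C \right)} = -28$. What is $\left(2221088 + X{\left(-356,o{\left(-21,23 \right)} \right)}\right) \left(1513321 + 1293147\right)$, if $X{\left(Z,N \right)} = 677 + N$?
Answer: $6235233794916$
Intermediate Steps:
$\left(2221088 + X{\left(-356,o{\left(-21,23 \right)} \right)}\right) \left(1513321 + 1293147\right) = \left(2221088 + \left(677 - 28\right)\right) \left(1513321 + 1293147\right) = \left(2221088 + 649\right) 2806468 = 2221737 \cdot 2806468 = 6235233794916$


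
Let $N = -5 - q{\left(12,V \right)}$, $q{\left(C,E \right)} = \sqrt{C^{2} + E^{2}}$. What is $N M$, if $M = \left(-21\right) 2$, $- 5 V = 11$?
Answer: $\frac{3612}{5} \approx 722.4$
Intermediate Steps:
$V = - \frac{11}{5}$ ($V = \left(- \frac{1}{5}\right) 11 = - \frac{11}{5} \approx -2.2$)
$N = - \frac{86}{5}$ ($N = -5 - \sqrt{12^{2} + \left(- \frac{11}{5}\right)^{2}} = -5 - \sqrt{144 + \frac{121}{25}} = -5 - \sqrt{\frac{3721}{25}} = -5 - \frac{61}{5} = - \frac{86}{5} \approx -17.2$)
$M = -42$
$N M = \left(- \frac{86}{5}\right) \left(-42\right) = \frac{3612}{5}$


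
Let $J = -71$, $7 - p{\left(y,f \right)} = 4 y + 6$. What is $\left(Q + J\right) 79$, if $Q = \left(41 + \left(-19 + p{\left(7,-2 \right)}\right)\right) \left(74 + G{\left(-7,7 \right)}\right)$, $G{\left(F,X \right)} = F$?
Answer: $-32074$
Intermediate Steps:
$p{\left(y,f \right)} = 1 - 4 y$ ($p{\left(y,f \right)} = 7 - \left(4 y + 6\right) = 7 - \left(6 + 4 y\right) = 1 - 4 y$)
$Q = -335$ ($Q = \left(41 + \left(-19 + \left(1 - 28\right)\right)\right) \left(74 - 7\right) = \left(41 + \left(-19 + \left(1 - 28\right)\right)\right) 67 = \left(41 - 46\right) 67 = \left(-5\right) 67 = -335$)
$\left(Q + J\right) 79 = \left(-335 - 71\right) 79 = \left(-406\right) 79 = -32074$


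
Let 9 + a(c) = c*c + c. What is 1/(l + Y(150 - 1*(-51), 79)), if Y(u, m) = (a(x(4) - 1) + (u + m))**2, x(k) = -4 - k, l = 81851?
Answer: 1/199500 ≈ 5.0125e-6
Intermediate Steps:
a(c) = -9 + c + c**2 (a(c) = -9 + (c*c + c) = -9 + (c**2 + c) = -9 + (c + c**2) = -9 + c + c**2)
Y(u, m) = (63 + m + u)**2 (Y(u, m) = ((-9 + ((-4 - 1*4) - 1) + ((-4 - 1*4) - 1)**2) + (u + m))**2 = ((-9 + ((-4 - 4) - 1) + ((-4 - 4) - 1)**2) + (m + u))**2 = ((-9 + (-8 - 1) + (-8 - 1)**2) + (m + u))**2 = ((-9 - 9 + (-9)**2) + (m + u))**2 = ((-9 - 9 + 81) + (m + u))**2 = (63 + (m + u))**2 = (63 + m + u)**2)
1/(l + Y(150 - 1*(-51), 79)) = 1/(81851 + (63 + 79 + (150 - 1*(-51)))**2) = 1/(81851 + (63 + 79 + (150 + 51))**2) = 1/(81851 + (63 + 79 + 201)**2) = 1/(81851 + 343**2) = 1/(81851 + 117649) = 1/199500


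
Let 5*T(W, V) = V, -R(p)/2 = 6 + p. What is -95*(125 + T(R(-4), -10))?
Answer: -11685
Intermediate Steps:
R(p) = -12 - 2*p (R(p) = -2*(6 + p) = -12 - 2*p)
T(W, V) = V/5
-95*(125 + T(R(-4), -10)) = -95*(125 + (⅕)*(-10)) = -95*(125 - 2) = -95*123 = -11685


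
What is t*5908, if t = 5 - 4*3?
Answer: -41356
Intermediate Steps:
t = -7 (t = 5 - 12 = -7)
t*5908 = -7*5908 = -41356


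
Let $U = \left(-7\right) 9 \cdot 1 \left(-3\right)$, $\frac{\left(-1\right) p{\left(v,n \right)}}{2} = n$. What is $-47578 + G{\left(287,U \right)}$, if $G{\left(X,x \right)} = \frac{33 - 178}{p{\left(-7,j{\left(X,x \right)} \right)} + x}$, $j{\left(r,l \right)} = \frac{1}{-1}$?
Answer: $- \frac{9087543}{191} \approx -47579.0$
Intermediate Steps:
$j{\left(r,l \right)} = -1$
$p{\left(v,n \right)} = - 2 n$
$U = 189$ ($U = \left(-63\right) \left(-3\right) = 189$)
$G{\left(X,x \right)} = - \frac{145}{2 + x}$ ($G{\left(X,x \right)} = \frac{33 - 178}{\left(-2\right) \left(-1\right) + x} = - \frac{145}{2 + x}$)
$-47578 + G{\left(287,U \right)} = -47578 - \frac{145}{2 + 189} = -47578 - \frac{145}{191} = - \frac{9087543}{191}$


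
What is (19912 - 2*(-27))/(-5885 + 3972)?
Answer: -19966/1913 ≈ -10.437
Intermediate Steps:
(19912 - 2*(-27))/(-5885 + 3972) = (19912 + 54)/(-1913) = 19966*(-1/1913) = -19966/1913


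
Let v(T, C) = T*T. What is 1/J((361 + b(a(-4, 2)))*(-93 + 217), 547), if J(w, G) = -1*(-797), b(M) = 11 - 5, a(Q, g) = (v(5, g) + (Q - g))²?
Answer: 1/797 ≈ 0.0012547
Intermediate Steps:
v(T, C) = T²
a(Q, g) = (25 + Q - g)² (a(Q, g) = (5² + (Q - g))² = (25 + (Q - g))² = (25 + Q - g)²)
b(M) = 6
J(w, G) = 797
1/J((361 + b(a(-4, 2)))*(-93 + 217), 547) = 1/797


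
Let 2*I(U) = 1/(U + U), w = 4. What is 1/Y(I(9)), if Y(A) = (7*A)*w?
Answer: 9/7 ≈ 1.2857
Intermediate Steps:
I(U) = 1/(4*U) (I(U) = 1/(2*(U + U)) = 1/(2*((2*U))) = (1/(2*U))/2 = 1/(4*U))
Y(A) = 28*A (Y(A) = (7*A)*4 = 28*A)
1/Y(I(9)) = 1/(28*((¼)/9)) = 1/(28*((¼)*(⅑))) = 1/(28*(1/36)) = 1/(7/9) = 9/7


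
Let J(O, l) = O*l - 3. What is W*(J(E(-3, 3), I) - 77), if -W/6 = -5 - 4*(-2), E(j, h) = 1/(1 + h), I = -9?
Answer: 2961/2 ≈ 1480.5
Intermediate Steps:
W = -18 (W = -6*(-5 - 4*(-2)) = -6*(-5 + 8) = -6*3 = -18)
J(O, l) = -3 + O*l
W*(J(E(-3, 3), I) - 77) = -18*((-3 - 9/(1 + 3)) - 77) = -18*((-3 - 9/4) - 77) = -18*(-21/4 - 77) = -18*(-329/4) = 2961/2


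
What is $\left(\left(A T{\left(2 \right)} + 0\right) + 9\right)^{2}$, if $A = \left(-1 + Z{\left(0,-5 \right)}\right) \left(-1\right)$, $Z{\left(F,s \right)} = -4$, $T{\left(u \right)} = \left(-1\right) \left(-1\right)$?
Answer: $196$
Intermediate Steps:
$T{\left(u \right)} = 1$
$A = 5$ ($A = \left(-1 - 4\right) \left(-1\right) = \left(-5\right) \left(-1\right) = 5$)
$\left(\left(A T{\left(2 \right)} + 0\right) + 9\right)^{2} = \left(\left(5 \cdot 1 + 0\right) + 9\right)^{2} = \left(\left(5 + 0\right) + 9\right)^{2} = \left(5 + 9\right)^{2} = 14^{2} = 196$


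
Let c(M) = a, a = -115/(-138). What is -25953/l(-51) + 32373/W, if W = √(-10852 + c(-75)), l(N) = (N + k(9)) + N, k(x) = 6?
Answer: 8651/32 - 32373*I*√390642/65107 ≈ 270.34 - 310.77*I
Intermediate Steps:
a = ⅚ (a = -115*(-1/138) = ⅚ ≈ 0.83333)
c(M) = ⅚
l(N) = 6 + 2*N (l(N) = (N + 6) + N = (6 + N) + N = 6 + 2*N)
W = I*√390642/6 (W = √(-10852 + ⅚) = √(-65107/6) = I*√390642/6 ≈ 104.17*I)
-25953/l(-51) + 32373/W = -25953/(6 + 2*(-51)) + 32373/((I*√390642/6)) = -25953/(6 - 102) + 32373*(-I*√390642/65107) = -25953/(-96) - 32373*I*√390642/65107 = -25953*(-1/96) - 32373*I*√390642/65107 = 8651/32 - 32373*I*√390642/65107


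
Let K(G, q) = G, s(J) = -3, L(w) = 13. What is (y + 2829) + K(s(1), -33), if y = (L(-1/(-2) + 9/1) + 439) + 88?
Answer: 3366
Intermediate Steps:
y = 540 (y = (13 + 439) + 88 = 452 + 88 = 540)
(y + 2829) + K(s(1), -33) = (540 + 2829) - 3 = 3369 - 3 = 3366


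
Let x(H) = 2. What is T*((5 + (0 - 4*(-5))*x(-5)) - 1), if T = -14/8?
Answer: -77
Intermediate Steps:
T = -7/4 (T = -14*⅛ = -7/4 ≈ -1.7500)
T*((5 + (0 - 4*(-5))*x(-5)) - 1) = -7*((5 + (0 - 4*(-5))*2) - 1)/4 = -7*((5 + (0 + 20)*2) - 1)/4 = -7*((5 + 20*2) - 1)/4 = -7*((5 + 40) - 1)/4 = -7*(45 - 1)/4 = -7/4*44 = -77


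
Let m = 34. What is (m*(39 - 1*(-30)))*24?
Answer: 56304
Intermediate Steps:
(m*(39 - 1*(-30)))*24 = (34*(39 - 1*(-30)))*24 = (34*(39 + 30))*24 = (34*69)*24 = 2346*24 = 56304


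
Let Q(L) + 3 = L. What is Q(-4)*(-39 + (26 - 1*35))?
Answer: 336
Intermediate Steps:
Q(L) = -3 + L
Q(-4)*(-39 + (26 - 1*35)) = (-3 - 4)*(-39 + (26 - 1*35)) = -7*(-39 + (26 - 35)) = -7*(-39 - 9) = -7*(-48) = 336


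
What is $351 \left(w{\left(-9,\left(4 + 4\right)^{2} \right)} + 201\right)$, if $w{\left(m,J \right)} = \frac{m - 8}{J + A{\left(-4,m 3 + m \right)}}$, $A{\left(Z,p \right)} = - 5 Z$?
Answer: $\frac{1973439}{28} \approx 70480.0$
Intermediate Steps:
$w{\left(m,J \right)} = \frac{-8 + m}{20 + J}$ ($w{\left(m,J \right)} = \frac{m - 8}{J - -20} = \frac{-8 + m}{J + 20} = \frac{-8 + m}{20 + J}$)
$351 \left(w{\left(-9,\left(4 + 4\right)^{2} \right)} + 201\right) = 351 \left(\frac{-8 - 9}{20 + \left(4 + 4\right)^{2}} + 201\right) = 351 \left(\frac{1}{20 + 8^{2}} \left(-17\right) + 201\right) = 351 \left(\frac{1}{20 + 64} \left(-17\right) + 201\right) = 351 \left(\frac{1}{84} \left(-17\right) + 201\right) = 351 \left(- \frac{17}{84} + 201\right) = 351 \cdot \frac{16867}{84} = \frac{1973439}{28}$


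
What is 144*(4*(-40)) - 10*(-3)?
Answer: -23010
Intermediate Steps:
144*(4*(-40)) - 10*(-3) = 144*(-160) + 30 = -23040 + 30 = -23010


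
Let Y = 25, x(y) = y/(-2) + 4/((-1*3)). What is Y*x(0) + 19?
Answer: -43/3 ≈ -14.333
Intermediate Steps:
x(y) = -4/3 - y/2 (x(y) = y*(-½) + 4/(-3) = -y/2 + 4*(-⅓) = -y/2 - 4/3 = -4/3 - y/2)
Y*x(0) + 19 = 25*(-4/3 - ½*0) + 19 = 25*(-4/3 + 0) + 19 = 25*(-4/3) + 19 = -100/3 + 19 = -43/3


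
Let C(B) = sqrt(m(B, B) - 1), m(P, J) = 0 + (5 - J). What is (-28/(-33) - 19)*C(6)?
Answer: -599*I*sqrt(2)/33 ≈ -25.67*I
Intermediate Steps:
m(P, J) = 5 - J
C(B) = sqrt(4 - B) (C(B) = sqrt((5 - B) - 1) = sqrt(4 - B))
(-28/(-33) - 19)*C(6) = (-28/(-33) - 19)*sqrt(4 - 1*6) = (-28*(-1/33) - 19)*sqrt(4 - 6) = (28/33 - 19)*sqrt(-2) = -599*I*sqrt(2)/33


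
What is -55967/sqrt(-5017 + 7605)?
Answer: -55967*sqrt(647)/1294 ≈ -1100.1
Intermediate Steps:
-55967/sqrt(-5017 + 7605) = -55967*sqrt(647)/1294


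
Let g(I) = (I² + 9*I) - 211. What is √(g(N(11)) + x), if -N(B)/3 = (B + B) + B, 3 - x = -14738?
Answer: 4*√1465 ≈ 153.10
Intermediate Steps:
x = 14741 (x = 3 - 1*(-14738) = 3 + 14738 = 14741)
N(B) = -9*B (N(B) = -3*((B + B) + B) = -3*(2*B + B) = -9*B)
g(I) = -211 + I² + 9*I
√(g(N(11)) + x) = √((-211 + (-9*11)² + 9*(-9*11)) + 14741) = √((-211 + (-99)² + 9*(-99)) + 14741) = √((-211 + 9801 - 891) + 14741) = √(8699 + 14741) = √23440 = 4*√1465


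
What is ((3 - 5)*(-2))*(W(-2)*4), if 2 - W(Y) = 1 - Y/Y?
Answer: 32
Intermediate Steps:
W(Y) = 2 (W(Y) = 2 - (1 - Y/Y) = 2 - (1 - 1*1) = 2 - (1 - 1) = 2 - 1*0 = 2 + 0 = 2)
((3 - 5)*(-2))*(W(-2)*4) = ((3 - 5)*(-2))*(2*4) = -2*(-2)*8 = 4*8 = 32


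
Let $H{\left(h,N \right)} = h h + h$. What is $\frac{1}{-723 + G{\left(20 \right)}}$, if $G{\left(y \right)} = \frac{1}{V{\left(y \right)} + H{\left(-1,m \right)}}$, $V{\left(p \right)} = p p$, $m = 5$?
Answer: $- \frac{400}{289199} \approx -0.0013831$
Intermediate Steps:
$H{\left(h,N \right)} = h + h^{2}$ ($H{\left(h,N \right)} = h^{2} + h = h + h^{2}$)
$V{\left(p \right)} = p^{2}$
$G{\left(y \right)} = \frac{1}{y^{2}}$ ($G{\left(y \right)} = \frac{1}{y^{2} - \left(1 - 1\right)} = \frac{1}{y^{2} - 0} = \frac{1}{y^{2} + 0} = \frac{1}{y^{2}}$)
$\frac{1}{-723 + G{\left(20 \right)}} = \frac{1}{-723 + \frac{1}{400}} = \frac{1}{- \frac{289199}{400}} = - \frac{400}{289199}$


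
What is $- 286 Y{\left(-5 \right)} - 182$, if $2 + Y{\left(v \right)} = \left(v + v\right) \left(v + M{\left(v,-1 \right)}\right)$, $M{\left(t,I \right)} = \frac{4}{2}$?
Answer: $-8190$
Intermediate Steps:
$M{\left(t,I \right)} = 2$ ($M{\left(t,I \right)} = 4 \cdot \frac{1}{2} = 2$)
$Y{\left(v \right)} = -2 + 2 v \left(2 + v\right)$ ($Y{\left(v \right)} = -2 + \left(v + v\right) \left(v + 2\right) = -2 + 2 v \left(2 + v\right)$)
$- 286 Y{\left(-5 \right)} - 182 = - 286 \left(-2 + 2 \left(-5\right)^{2} + 4 \left(-5\right)\right) - 182 = - 286 \left(-2 + 2 \cdot 25 - 20\right) - 182 = - 286 \left(-2 + 50 - 20\right) - 182 = \left(-286\right) 28 - 182 = -8008 - 182 = -8190$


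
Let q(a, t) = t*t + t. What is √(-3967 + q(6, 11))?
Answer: I*√3835 ≈ 61.927*I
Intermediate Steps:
q(a, t) = t + t² (q(a, t) = t² + t = t + t²)
√(-3967 + q(6, 11)) = √(-3967 + 11*(1 + 11)) = √(-3967 + 11*12) = √(-3967 + 132) = √(-3835) = I*√3835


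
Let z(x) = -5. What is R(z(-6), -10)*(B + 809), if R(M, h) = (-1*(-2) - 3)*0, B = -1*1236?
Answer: 0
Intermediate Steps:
B = -1236
R(M, h) = 0 (R(M, h) = (2 - 3)*0 = -1*0 = 0)
R(z(-6), -10)*(B + 809) = 0*(-1236 + 809) = 0*(-427) = 0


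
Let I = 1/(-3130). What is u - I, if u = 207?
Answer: 647911/3130 ≈ 207.00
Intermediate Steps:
I = -1/3130 ≈ -0.00031949
u - I = 207 - 1*(-1/3130) = 207 + 1/3130 = 647911/3130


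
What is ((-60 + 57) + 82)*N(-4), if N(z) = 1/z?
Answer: -79/4 ≈ -19.750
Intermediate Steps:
((-60 + 57) + 82)*N(-4) = ((-60 + 57) + 82)/(-4) = (-3 + 82)*(-¼) = 79*(-¼) = -79/4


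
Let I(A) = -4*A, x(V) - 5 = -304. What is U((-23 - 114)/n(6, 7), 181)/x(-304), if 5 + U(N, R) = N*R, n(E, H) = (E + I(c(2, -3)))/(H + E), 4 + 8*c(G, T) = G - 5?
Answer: 644817/5681 ≈ 113.50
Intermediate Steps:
c(G, T) = -9/8 + G/8 (c(G, T) = -½ + (G - 5)/8 = -½ + (-5 + G)/8 = -½ + (-5/8 + G/8) = -9/8 + G/8)
x(V) = -299 (x(V) = 5 - 304 = -299)
n(E, H) = (7/2 + E)/(E + H) (n(E, H) = (E - 4*(-9/8 + (⅛)*2))/(H + E) = (E - 4*(-9/8 + ¼))/(E + H) = (E - 4*(-7/8))/(E + H) = (E + 7/2)/(E + H) = (7/2 + E)/(E + H))
U(N, R) = -5 + N*R
U((-23 - 114)/n(6, 7), 181)/x(-304) = (-5 + ((-23 - 114)/(((7/2 + 6)/(6 + 7))))*181)/(-299) = (-5 - 137/((19/2)/13)*181)*(-1/299) = (-5 - 137/((1/13)*(19/2))*181)*(-1/299) = (-5 - 137/19/26*181)*(-1/299) = (-5 - 137*26/19*181)*(-1/299) = (-5 - 3562/19*181)*(-1/299) = (-5 - 644722/19)*(-1/299) = -644817/19*(-1/299) = 644817/5681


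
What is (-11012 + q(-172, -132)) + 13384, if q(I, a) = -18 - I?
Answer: 2526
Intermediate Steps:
(-11012 + q(-172, -132)) + 13384 = (-11012 + (-18 - 1*(-172))) + 13384 = (-11012 + (-18 + 172)) + 13384 = (-11012 + 154) + 13384 = -10858 + 13384 = 2526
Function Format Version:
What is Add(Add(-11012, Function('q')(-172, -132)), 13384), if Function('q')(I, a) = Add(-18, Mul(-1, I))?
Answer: 2526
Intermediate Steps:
Add(Add(-11012, Function('q')(-172, -132)), 13384) = Add(Add(-11012, Add(-18, Mul(-1, -172))), 13384) = Add(Add(-11012, Add(-18, 172)), 13384) = Add(Add(-11012, 154), 13384) = Add(-10858, 13384) = 2526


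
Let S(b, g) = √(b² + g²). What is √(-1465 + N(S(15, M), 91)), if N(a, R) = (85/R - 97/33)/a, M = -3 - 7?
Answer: √(-330284579625 - 6955410*√13)/15015 ≈ 38.277*I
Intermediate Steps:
M = -10
N(a, R) = (-97/33 + 85/R)/a (N(a, R) = (85/R - 97*1/33)/a = (85/R - 97/33)/a = (-97/33 + 85/R)/a)
√(-1465 + N(S(15, M), 91)) = √(-1465 + (1/33)*(2805 - 97*91)/(91*√(15² + (-10)²))) = √(-1465 + (1/33)*(1/91)*(2805 - 8827)/√(225 + 100)) = √(-1465 + (1/33)*(1/91)*(-6022)/√325) = √(-1465 + (1/33)*(1/91)*(-6022)/(5*√13)) = √(-1465 + (1/33)*(1/91)*(√13/65)*(-6022)) = √(-1465 - 6022*√13/195195)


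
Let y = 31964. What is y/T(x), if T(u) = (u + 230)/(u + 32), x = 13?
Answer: 159820/27 ≈ 5919.3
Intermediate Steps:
T(u) = (230 + u)/(32 + u)
y/T(x) = 31964/(((230 + 13)/(32 + 13))) = 31964/((243/45)) = 31964/(((1/45)*243)) = 31964/(27/5) = 31964*(5/27) = 159820/27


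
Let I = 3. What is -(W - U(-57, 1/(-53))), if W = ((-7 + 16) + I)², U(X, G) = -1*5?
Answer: -149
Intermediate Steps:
U(X, G) = -5
W = 144 (W = ((-7 + 16) + 3)² = (9 + 3)² = 12² = 144)
-(W - U(-57, 1/(-53))) = -(144 - 1*(-5)) = -(144 + 5) = -1*149 = -149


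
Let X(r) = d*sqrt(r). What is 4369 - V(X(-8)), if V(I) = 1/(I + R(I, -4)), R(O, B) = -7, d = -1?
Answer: 249040/57 - 2*I*sqrt(2)/57 ≈ 4369.1 - 0.049622*I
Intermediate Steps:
X(r) = -sqrt(r)
V(I) = 1/(-7 + I) (V(I) = 1/(I - 7) = 1/(-7 + I))
4369 - V(X(-8)) = 4369 - 1/(-7 - sqrt(-8)) = 4369 - 1/(-7 - 2*I*sqrt(2))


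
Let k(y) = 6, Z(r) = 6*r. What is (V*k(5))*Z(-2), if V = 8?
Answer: -576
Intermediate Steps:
(V*k(5))*Z(-2) = (8*6)*(6*(-2)) = 48*(-12) = -576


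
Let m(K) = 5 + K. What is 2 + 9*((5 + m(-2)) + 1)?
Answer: 83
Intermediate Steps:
2 + 9*((5 + m(-2)) + 1) = 2 + 9*((5 + (5 - 2)) + 1) = 2 + 9*((5 + 3) + 1) = 2 + 9*(8 + 1) = 2 + 9*9 = 2 + 81 = 83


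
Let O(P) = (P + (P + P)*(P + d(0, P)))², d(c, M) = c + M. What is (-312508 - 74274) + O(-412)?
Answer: 460448715314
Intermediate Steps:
d(c, M) = M + c
O(P) = (P + 4*P²)² (O(P) = (P + (P + P)*(P + (P + 0)))² = (P + (2*P)*(P + P))² = (P + (2*P)*(2*P))² = (P + 4*P²)²)
(-312508 - 74274) + O(-412) = (-312508 - 74274) + (-412)²*(1 + 4*(-412))² = -386782 + 169744*(1 - 1648)² = -386782 + 169744*(-1647)² = -386782 + 169744*2712609 = -386782 + 460449102096 = 460448715314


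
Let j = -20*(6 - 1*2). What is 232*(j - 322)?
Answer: -93264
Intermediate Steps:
j = -80 (j = -20*(6 - 2) = -20*4 = -80)
232*(j - 322) = 232*(-80 - 322) = 232*(-402) = -93264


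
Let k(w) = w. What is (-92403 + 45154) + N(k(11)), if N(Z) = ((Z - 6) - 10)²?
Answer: -47224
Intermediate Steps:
N(Z) = (-16 + Z)² (N(Z) = ((-6 + Z) - 10)² = (-16 + Z)²)
(-92403 + 45154) + N(k(11)) = (-92403 + 45154) + (-16 + 11)² = -47249 + (-5)² = -47249 + 25 = -47224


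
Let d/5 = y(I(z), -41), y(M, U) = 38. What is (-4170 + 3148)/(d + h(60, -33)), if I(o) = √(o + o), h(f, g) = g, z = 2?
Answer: -1022/157 ≈ -6.5096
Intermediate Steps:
I(o) = √2*√o (I(o) = √(2*o) = √2*√o)
d = 190 (d = 5*38 = 190)
(-4170 + 3148)/(d + h(60, -33)) = (-4170 + 3148)/(190 - 33) = -1022/157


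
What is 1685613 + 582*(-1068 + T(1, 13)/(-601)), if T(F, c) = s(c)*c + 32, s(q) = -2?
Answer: 639482745/601 ≈ 1.0640e+6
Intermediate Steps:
T(F, c) = 32 - 2*c (T(F, c) = -2*c + 32 = 32 - 2*c)
1685613 + 582*(-1068 + T(1, 13)/(-601)) = 1685613 + 582*(-1068 + (32 - 2*13)/(-601)) = 1685613 + 582*(-1068 + (32 - 26)*(-1/601)) = 1685613 + 582*(-1068 + 6*(-1/601)) = 1685613 + 582*(-1068 - 6/601) = 1685613 + 582*(-641874/601) = 1685613 - 373570668/601 = 639482745/601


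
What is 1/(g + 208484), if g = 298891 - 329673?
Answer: 1/177702 ≈ 5.6274e-6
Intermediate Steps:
g = -30782
1/(g + 208484) = 1/(-30782 + 208484) = 1/177702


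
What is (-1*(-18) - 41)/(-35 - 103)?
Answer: ⅙ ≈ 0.16667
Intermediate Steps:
(-1*(-18) - 41)/(-35 - 103) = (18 - 41)/(-138) = -1/138*(-23) = ⅙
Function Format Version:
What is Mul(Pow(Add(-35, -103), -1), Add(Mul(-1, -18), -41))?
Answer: Rational(1, 6) ≈ 0.16667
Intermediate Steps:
Mul(Pow(Add(-35, -103), -1), Add(Mul(-1, -18), -41)) = Mul(Pow(-138, -1), Add(18, -41)) = Mul(Rational(-1, 138), -23) = Rational(1, 6)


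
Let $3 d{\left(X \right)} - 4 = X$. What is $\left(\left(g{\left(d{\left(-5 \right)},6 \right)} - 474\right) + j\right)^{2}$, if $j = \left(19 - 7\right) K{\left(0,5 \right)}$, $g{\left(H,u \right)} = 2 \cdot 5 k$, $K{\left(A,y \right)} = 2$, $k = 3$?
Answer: $176400$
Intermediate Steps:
$d{\left(X \right)} = \frac{4}{3} + \frac{X}{3}$
$g{\left(H,u \right)} = 30$ ($g{\left(H,u \right)} = 2 \cdot 5 \cdot 3 = 10 \cdot 3 = 30$)
$j = 24$ ($j = \left(19 - 7\right) 2 = 12 \cdot 2 = 24$)
$\left(\left(g{\left(d{\left(-5 \right)},6 \right)} - 474\right) + j\right)^{2} = \left(\left(30 - 474\right) + 24\right)^{2} = \left(-444 + 24\right)^{2} = \left(-420\right)^{2} = 176400$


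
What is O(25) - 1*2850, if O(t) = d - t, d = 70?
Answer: -2805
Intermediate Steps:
O(t) = 70 - t
O(25) - 1*2850 = (70 - 1*25) - 1*2850 = (70 - 25) - 2850 = 45 - 2850 = -2805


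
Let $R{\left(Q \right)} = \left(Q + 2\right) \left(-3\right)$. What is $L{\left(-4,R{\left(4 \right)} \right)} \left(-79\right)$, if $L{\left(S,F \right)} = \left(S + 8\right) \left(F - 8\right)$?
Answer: $8216$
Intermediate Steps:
$R{\left(Q \right)} = -6 - 3 Q$ ($R{\left(Q \right)} = \left(2 + Q\right) \left(-3\right) = -6 - 3 Q$)
$L{\left(S,F \right)} = \left(-8 + F\right) \left(8 + S\right)$ ($L{\left(S,F \right)} = \left(8 + S\right) \left(-8 + F\right) = \left(-8 + F\right) \left(8 + S\right)$)
$L{\left(-4,R{\left(4 \right)} \right)} \left(-79\right) = \left(-64 - -32 + 8 \left(-6 - 12\right) + \left(-6 - 12\right) \left(-4\right)\right) \left(-79\right) = \left(-64 + 32 + 8 \left(-6 - 12\right) + \left(-6 - 12\right) \left(-4\right)\right) \left(-79\right) = \left(-64 + 32 + 8 \left(-18\right) - -72\right) \left(-79\right) = \left(-64 + 32 - 144 + 72\right) \left(-79\right) = \left(-104\right) \left(-79\right) = 8216$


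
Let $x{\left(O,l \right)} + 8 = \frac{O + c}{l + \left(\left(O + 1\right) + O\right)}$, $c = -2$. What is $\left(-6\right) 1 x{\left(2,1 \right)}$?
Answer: $48$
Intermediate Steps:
$x{\left(O,l \right)} = -8 + \frac{-2 + O}{1 + l + 2 O}$ ($x{\left(O,l \right)} = -8 + \frac{O - 2}{l + \left(\left(O + 1\right) + O\right)} = -8 + \frac{-2 + O}{l + \left(\left(1 + O\right) + O\right)} = -8 + \frac{-2 + O}{l + \left(1 + 2 O\right)} = -8 + \frac{-2 + O}{1 + l + 2 O}$)
$\left(-6\right) 1 x{\left(2,1 \right)} = \left(-6\right) 1 \frac{-10 - 30 - 8}{1 + 1 + 2 \cdot 2} = - 6 \frac{-10 - 30 - 8}{1 + 1 + 4} = - 6 \cdot \frac{1}{6} \left(-48\right) = \left(-6\right) \left(-8\right) = 48$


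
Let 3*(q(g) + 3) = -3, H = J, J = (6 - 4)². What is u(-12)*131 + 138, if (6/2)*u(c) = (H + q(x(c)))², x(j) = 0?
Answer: 138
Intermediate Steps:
J = 4 (J = 2² = 4)
H = 4
q(g) = -4 (q(g) = -3 + (⅓)*(-3) = -3 - 1 = -4)
u(c) = 0 (u(c) = (4 - 4)²/3 = (⅓)*0² = (⅓)*0 = 0)
u(-12)*131 + 138 = 0*131 + 138 = 0 + 138 = 138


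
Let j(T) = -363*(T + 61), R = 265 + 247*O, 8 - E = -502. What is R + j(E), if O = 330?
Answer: -125498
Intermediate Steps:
E = 510 (E = 8 - 1*(-502) = 8 + 502 = 510)
R = 81775 (R = 265 + 247*330 = 265 + 81510 = 81775)
j(T) = -22143 - 363*T (j(T) = -363*(61 + T) = -22143 - 363*T)
R + j(E) = 81775 + (-22143 - 363*510) = 81775 + (-22143 - 185130) = 81775 - 207273 = -125498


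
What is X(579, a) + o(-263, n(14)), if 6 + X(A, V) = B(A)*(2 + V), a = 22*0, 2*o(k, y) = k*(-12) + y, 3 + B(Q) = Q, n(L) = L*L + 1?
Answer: 5645/2 ≈ 2822.5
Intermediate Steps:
n(L) = 1 + L**2 (n(L) = L**2 + 1 = 1 + L**2)
B(Q) = -3 + Q
o(k, y) = y/2 - 6*k (o(k, y) = (k*(-12) + y)/2 = (-12*k + y)/2 = (y - 12*k)/2 = y/2 - 6*k)
a = 0
X(A, V) = -6 + (-3 + A)*(2 + V)
X(579, a) + o(-263, n(14)) = (-12 + 2*579 + 0*(-3 + 579)) + ((1 + 14**2)/2 - 6*(-263)) = (-12 + 1158 + 0*576) + ((1 + 196)/2 + 1578) = (-12 + 1158 + 0) + ((1/2)*197 + 1578) = 1146 + (197/2 + 1578) = 1146 + 3353/2 = 5645/2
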